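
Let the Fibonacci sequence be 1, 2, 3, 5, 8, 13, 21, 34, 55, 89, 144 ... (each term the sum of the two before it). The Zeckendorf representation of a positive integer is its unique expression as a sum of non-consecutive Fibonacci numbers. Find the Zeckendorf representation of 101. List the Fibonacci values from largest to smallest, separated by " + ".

Greedily peel off the largest Fibonacci term at each step:
subtract 89 from 101: 12 remains
subtract 8 from 12: 4 remains
subtract 3 from 4: 1 remains
subtract 1 from 1: 0 remains
So 101 = 89 + 8 + 3 + 1, with no two terms consecutive in the sequence.

89 + 8 + 3 + 1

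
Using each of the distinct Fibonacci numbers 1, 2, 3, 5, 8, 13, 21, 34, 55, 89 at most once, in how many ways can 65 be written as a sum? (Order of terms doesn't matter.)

Each representation comes from the Zeckendorf form by replacing some F_k with F_{k−1} + F_{k−2} where possible.
65 = 55+8+2 = 55+5+3+2 = 34+21+8+2 = 34+21+5+3+2 = 34+13+8+5+3+2 — 5 representations.

5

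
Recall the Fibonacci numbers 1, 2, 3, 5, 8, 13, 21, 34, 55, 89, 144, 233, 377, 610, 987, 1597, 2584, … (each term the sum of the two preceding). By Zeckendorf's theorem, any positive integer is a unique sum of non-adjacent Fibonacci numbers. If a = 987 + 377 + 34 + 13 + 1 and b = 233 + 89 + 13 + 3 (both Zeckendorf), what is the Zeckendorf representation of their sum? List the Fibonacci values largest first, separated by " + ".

The two numbers are 1412 and 338, so their sum is 1750.
take 1597 (≤ 1750); 1750 − 1597 = 153
take 144 (≤ 153); 153 − 144 = 9
take 8 (≤ 9); 9 − 8 = 1
take 1 (≤ 1); 1 − 1 = 0

1597 + 144 + 8 + 1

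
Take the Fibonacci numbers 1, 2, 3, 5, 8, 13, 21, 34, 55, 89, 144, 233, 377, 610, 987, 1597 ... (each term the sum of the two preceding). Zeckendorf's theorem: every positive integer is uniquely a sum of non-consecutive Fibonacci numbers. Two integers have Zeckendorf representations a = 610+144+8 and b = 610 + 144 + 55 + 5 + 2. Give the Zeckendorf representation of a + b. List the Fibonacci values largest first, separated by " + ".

987 + 377 + 144 + 55 + 13 + 2

The two numbers are 762 and 816, so their sum is 1578.
1578: greatest Fibonacci not exceeding it is 987, leaving 591
591: greatest Fibonacci not exceeding it is 377, leaving 214
214: greatest Fibonacci not exceeding it is 144, leaving 70
70: greatest Fibonacci not exceeding it is 55, leaving 15
15: greatest Fibonacci not exceeding it is 13, leaving 2
2: greatest Fibonacci not exceeding it is 2, leaving 0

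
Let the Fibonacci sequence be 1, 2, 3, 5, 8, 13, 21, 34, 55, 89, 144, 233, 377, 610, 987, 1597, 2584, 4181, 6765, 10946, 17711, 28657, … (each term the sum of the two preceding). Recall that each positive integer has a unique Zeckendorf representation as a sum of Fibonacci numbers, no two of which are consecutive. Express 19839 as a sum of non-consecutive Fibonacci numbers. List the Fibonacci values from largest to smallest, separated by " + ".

Greedily peel off the largest Fibonacci term at each step:
19839 − 17711 = 2128
2128 − 1597 = 531
531 − 377 = 154
154 − 144 = 10
10 − 8 = 2
2 − 2 = 0
So 19839 = 17711 + 1597 + 377 + 144 + 8 + 2, with no two terms consecutive in the sequence.

17711 + 1597 + 377 + 144 + 8 + 2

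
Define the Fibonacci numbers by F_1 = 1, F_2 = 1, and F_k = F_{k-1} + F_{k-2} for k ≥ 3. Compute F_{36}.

Iterating the recurrence up to F_{30} = 832040 and F_{29} = 514229:
F_{31} = F_{30} + F_{29} = 832040 + 514229 = 1346269
F_{32} = F_{31} + F_{30} = 1346269 + 832040 = 2178309
F_{33} = F_{32} + F_{31} = 2178309 + 1346269 = 3524578
F_{34} = F_{33} + F_{32} = 3524578 + 2178309 = 5702887
F_{35} = F_{34} + F_{33} = 5702887 + 3524578 = 9227465
F_{36} = F_{35} + F_{34} = 9227465 + 5702887 = 14930352

14930352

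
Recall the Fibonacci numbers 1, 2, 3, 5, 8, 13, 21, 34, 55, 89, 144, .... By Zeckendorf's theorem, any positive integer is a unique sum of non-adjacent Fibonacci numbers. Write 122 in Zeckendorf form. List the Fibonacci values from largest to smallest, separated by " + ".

89 + 21 + 8 + 3 + 1

Greedily peel off the largest Fibonacci term at each step:
122: greatest Fibonacci not exceeding it is 89, leaving 33
33: greatest Fibonacci not exceeding it is 21, leaving 12
12: greatest Fibonacci not exceeding it is 8, leaving 4
4: greatest Fibonacci not exceeding it is 3, leaving 1
1: greatest Fibonacci not exceeding it is 1, leaving 0
So 122 = 89 + 21 + 8 + 3 + 1, with no two terms consecutive in the sequence.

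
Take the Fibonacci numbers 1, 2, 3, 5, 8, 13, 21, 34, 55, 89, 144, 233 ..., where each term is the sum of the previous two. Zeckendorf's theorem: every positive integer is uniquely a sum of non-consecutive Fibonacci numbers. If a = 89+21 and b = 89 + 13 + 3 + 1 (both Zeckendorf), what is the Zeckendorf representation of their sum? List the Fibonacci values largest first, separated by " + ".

The two numbers are 110 and 106, so their sum is 216.
Greedy algorithm:
subtract 144 from 216: 72 remains
subtract 55 from 72: 17 remains
subtract 13 from 17: 4 remains
subtract 3 from 4: 1 remains
subtract 1 from 1: 0 remains

144 + 55 + 13 + 3 + 1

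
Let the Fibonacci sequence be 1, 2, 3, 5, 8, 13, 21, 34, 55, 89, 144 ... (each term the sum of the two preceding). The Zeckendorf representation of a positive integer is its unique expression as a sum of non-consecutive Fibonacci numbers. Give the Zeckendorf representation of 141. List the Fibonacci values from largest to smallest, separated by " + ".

89 + 34 + 13 + 5

Greedy algorithm:
largest Fibonacci ≤ 141 is 89; 141 − 89 = 52
largest Fibonacci ≤ 52 is 34; 52 − 34 = 18
largest Fibonacci ≤ 18 is 13; 18 − 13 = 5
largest Fibonacci ≤ 5 is 5; 5 − 5 = 0
So 141 = 89 + 34 + 13 + 5, with no two terms consecutive in the sequence.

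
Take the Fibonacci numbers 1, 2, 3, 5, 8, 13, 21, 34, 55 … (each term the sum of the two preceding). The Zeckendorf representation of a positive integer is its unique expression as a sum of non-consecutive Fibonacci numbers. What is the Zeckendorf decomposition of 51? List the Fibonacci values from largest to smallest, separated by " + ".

Greedily peel off the largest Fibonacci term at each step:
take 34 (≤ 51); 51 − 34 = 17
take 13 (≤ 17); 17 − 13 = 4
take 3 (≤ 4); 4 − 3 = 1
take 1 (≤ 1); 1 − 1 = 0
So 51 = 34 + 13 + 3 + 1, with no two terms consecutive in the sequence.

34 + 13 + 3 + 1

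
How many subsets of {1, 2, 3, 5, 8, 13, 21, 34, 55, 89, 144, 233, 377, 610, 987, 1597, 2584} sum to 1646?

13

Starting from the Zeckendorf form and repeatedly splitting a term F_k into F_{k−1} + F_{k−2} (when neither is already used) reaches every representation.
1646 = 1597+34+13+2 = 1597+34+8+5+2 = 987+610+34+13+2 = … (10 more), for 13 in all.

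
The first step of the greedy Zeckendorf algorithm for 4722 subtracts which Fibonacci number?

4181 ≤ 4722 < 6765, so the largest Fibonacci number not exceeding 4722 is 4181.

4181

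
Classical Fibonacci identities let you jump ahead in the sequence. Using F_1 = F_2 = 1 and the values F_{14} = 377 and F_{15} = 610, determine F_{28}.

By the doubling identity F_{2k} = F_k(2F_{k+1} − F_k): F_{28} = 377·(2·610 − 377) = 377·843 = 317811.

317811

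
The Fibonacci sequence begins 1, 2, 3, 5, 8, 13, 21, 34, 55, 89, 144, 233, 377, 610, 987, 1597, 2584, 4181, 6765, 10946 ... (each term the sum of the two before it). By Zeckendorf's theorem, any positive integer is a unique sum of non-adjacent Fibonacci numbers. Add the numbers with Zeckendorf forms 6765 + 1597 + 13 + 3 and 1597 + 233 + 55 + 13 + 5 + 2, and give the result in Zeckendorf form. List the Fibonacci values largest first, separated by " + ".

6765 + 2584 + 610 + 233 + 89 + 2

The two numbers are 8378 and 1905, so their sum is 10283.
take 6765 (≤ 10283); 10283 − 6765 = 3518
take 2584 (≤ 3518); 3518 − 2584 = 934
take 610 (≤ 934); 934 − 610 = 324
take 233 (≤ 324); 324 − 233 = 91
take 89 (≤ 91); 91 − 89 = 2
take 2 (≤ 2); 2 − 2 = 0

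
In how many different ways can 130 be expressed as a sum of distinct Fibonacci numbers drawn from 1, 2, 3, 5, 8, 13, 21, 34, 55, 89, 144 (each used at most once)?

3

130 = 89+34+5+2 = 89+21+13+5+2 = 55+34+21+13+5+2 — 3 representations.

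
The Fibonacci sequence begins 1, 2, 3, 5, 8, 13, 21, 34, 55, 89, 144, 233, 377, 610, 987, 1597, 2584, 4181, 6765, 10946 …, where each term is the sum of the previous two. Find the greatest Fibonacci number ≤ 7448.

6765 ≤ 7448 < 10946, so the largest Fibonacci number not exceeding 7448 is 6765.

6765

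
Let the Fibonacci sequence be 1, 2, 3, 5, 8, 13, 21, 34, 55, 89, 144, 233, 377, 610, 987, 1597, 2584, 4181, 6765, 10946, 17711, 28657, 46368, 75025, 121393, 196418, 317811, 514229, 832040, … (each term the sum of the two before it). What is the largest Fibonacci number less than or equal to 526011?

514229

514229 ≤ 526011 < 832040, so the largest Fibonacci number not exceeding 526011 is 514229.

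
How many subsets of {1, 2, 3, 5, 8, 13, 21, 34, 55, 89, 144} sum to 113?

10

Each representation comes from the Zeckendorf form by replacing some F_k with F_{k−1} + F_{k−2} where possible.
113 = 89+21+3 = 89+21+2+1 = 89+13+8+3 = 55+34+21+3 = … (6 more), for 10 in all.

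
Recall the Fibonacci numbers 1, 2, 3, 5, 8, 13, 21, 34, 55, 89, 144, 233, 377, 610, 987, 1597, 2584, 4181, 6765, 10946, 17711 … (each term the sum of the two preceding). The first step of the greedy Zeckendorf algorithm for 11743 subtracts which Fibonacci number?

10946

10946 ≤ 11743 < 17711, so the largest Fibonacci number not exceeding 11743 is 10946.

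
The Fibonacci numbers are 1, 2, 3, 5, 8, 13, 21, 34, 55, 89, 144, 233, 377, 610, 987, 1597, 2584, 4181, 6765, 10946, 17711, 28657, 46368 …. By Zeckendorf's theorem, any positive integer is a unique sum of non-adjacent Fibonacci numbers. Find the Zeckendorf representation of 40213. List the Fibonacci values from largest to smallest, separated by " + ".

Repeatedly subtract the largest Fibonacci number that fits:
largest Fibonacci ≤ 40213 is 28657; 40213 − 28657 = 11556
largest Fibonacci ≤ 11556 is 10946; 11556 − 10946 = 610
largest Fibonacci ≤ 610 is 610; 610 − 610 = 0
So 40213 = 28657 + 10946 + 610, with no two terms consecutive in the sequence.

28657 + 10946 + 610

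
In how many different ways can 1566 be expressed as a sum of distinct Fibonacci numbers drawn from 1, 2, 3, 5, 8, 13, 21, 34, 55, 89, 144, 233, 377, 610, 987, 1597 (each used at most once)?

22

Starting from the Zeckendorf form and repeatedly splitting a term F_k into F_{k−1} + F_{k−2} (when neither is already used) reaches every representation.
1566 = 987+377+144+55+3 = 987+377+144+55+2+1 = 987+377+144+34+21+3 = 987+377+144+34+21+2+1 = 987+377+144+34+13+8+3 = … (17 more), for 22 in all.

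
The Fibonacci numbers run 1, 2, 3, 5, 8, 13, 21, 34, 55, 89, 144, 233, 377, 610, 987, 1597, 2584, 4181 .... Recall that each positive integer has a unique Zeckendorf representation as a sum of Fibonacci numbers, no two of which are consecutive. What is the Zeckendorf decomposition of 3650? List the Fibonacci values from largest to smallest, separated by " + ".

3650: greatest Fibonacci not exceeding it is 2584, leaving 1066
1066: greatest Fibonacci not exceeding it is 987, leaving 79
79: greatest Fibonacci not exceeding it is 55, leaving 24
24: greatest Fibonacci not exceeding it is 21, leaving 3
3: greatest Fibonacci not exceeding it is 3, leaving 0
So 3650 = 2584 + 987 + 55 + 21 + 3, with no two terms consecutive in the sequence.

2584 + 987 + 55 + 21 + 3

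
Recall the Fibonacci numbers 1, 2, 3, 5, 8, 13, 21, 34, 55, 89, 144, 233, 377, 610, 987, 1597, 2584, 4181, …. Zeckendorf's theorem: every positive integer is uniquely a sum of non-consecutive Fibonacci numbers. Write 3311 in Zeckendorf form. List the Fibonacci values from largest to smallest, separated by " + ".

2584 + 610 + 89 + 21 + 5 + 2

3311: greatest Fibonacci not exceeding it is 2584, leaving 727
727: greatest Fibonacci not exceeding it is 610, leaving 117
117: greatest Fibonacci not exceeding it is 89, leaving 28
28: greatest Fibonacci not exceeding it is 21, leaving 7
7: greatest Fibonacci not exceeding it is 5, leaving 2
2: greatest Fibonacci not exceeding it is 2, leaving 0
So 3311 = 2584 + 610 + 89 + 21 + 5 + 2, with no two terms consecutive in the sequence.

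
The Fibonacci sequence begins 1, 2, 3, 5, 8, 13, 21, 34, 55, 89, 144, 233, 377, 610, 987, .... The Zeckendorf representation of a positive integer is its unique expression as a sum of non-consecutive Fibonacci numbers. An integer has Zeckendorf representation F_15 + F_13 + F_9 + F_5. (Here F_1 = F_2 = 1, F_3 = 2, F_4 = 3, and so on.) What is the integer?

882

F_15 + F_13 + F_9 + F_5 = 610 + 233 + 34 + 5 = 882.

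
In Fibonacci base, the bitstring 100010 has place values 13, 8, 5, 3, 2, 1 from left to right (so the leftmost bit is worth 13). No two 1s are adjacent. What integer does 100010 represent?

15

Summing the place values of the 1 bits: 13 + 2 = 15.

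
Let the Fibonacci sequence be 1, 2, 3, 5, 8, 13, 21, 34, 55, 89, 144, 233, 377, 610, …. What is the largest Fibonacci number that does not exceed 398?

377

377 ≤ 398 < 610, so the largest Fibonacci number not exceeding 398 is 377.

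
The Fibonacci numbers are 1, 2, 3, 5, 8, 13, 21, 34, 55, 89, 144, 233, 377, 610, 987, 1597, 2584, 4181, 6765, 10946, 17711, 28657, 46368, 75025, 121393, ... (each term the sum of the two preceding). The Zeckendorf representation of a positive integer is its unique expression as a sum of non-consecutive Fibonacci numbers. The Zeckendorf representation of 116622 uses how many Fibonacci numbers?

8

116622 − 75025 = 41597
41597 − 28657 = 12940
12940 − 10946 = 1994
1994 − 1597 = 397
397 − 377 = 20
20 − 13 = 7
7 − 5 = 2
2 − 2 = 0
116622 = 75025 + 28657 + 10946 + 1597 + 377 + 13 + 5 + 2, which has 8 terms.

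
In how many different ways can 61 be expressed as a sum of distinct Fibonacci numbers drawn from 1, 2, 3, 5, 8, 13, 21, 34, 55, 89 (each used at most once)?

6

Each representation comes from the Zeckendorf form by replacing some F_k with F_{k−1} + F_{k−2} where possible.
61 = 55+5+1 = 55+3+2+1 = 34+21+5+1 = 34+21+3+2+1 = 34+13+8+5+1 = … (1 more), for 6 in all.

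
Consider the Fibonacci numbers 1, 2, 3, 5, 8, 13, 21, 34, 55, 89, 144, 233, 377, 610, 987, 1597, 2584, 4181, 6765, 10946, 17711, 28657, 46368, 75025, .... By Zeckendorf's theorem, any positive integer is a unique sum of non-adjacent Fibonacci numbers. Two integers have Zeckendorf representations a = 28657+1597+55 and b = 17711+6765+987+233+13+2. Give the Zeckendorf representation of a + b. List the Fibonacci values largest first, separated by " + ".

The two numbers are 30309 and 25711, so their sum is 56020.
56020: greatest Fibonacci not exceeding it is 46368, leaving 9652
9652: greatest Fibonacci not exceeding it is 6765, leaving 2887
2887: greatest Fibonacci not exceeding it is 2584, leaving 303
303: greatest Fibonacci not exceeding it is 233, leaving 70
70: greatest Fibonacci not exceeding it is 55, leaving 15
15: greatest Fibonacci not exceeding it is 13, leaving 2
2: greatest Fibonacci not exceeding it is 2, leaving 0

46368 + 6765 + 2584 + 233 + 55 + 13 + 2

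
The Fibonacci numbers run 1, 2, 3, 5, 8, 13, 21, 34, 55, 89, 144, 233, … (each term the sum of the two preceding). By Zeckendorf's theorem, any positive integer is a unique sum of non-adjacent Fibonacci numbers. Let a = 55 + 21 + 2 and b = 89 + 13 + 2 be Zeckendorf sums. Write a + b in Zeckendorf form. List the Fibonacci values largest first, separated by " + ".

The two numbers are 78 and 104, so their sum is 182.
Repeatedly subtract the largest Fibonacci number that fits:
largest Fibonacci ≤ 182 is 144; 182 − 144 = 38
largest Fibonacci ≤ 38 is 34; 38 − 34 = 4
largest Fibonacci ≤ 4 is 3; 4 − 3 = 1
largest Fibonacci ≤ 1 is 1; 1 − 1 = 0

144 + 34 + 3 + 1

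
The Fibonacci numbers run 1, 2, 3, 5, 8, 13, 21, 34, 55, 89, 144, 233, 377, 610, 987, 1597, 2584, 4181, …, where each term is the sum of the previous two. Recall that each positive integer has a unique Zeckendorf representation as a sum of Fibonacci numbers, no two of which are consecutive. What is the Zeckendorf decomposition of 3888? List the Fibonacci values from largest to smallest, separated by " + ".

2584 + 987 + 233 + 55 + 21 + 8

Repeatedly subtract the largest Fibonacci number that fits:
largest Fibonacci ≤ 3888 is 2584; 3888 − 2584 = 1304
largest Fibonacci ≤ 1304 is 987; 1304 − 987 = 317
largest Fibonacci ≤ 317 is 233; 317 − 233 = 84
largest Fibonacci ≤ 84 is 55; 84 − 55 = 29
largest Fibonacci ≤ 29 is 21; 29 − 21 = 8
largest Fibonacci ≤ 8 is 8; 8 − 8 = 0
So 3888 = 2584 + 987 + 233 + 55 + 21 + 8, with no two terms consecutive in the sequence.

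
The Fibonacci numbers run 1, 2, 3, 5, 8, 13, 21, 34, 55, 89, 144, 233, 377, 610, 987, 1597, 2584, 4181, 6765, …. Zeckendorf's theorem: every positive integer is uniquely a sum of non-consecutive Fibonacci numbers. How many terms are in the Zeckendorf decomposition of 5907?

6

4181 ≤ 5907 < 6765, so take 4181; remainder 1726
1597 ≤ 1726 < 2584, so take 1597; remainder 129
89 ≤ 129 < 144, so take 89; remainder 40
34 ≤ 40 < 55, so take 34; remainder 6
5 ≤ 6 < 8, so take 5; remainder 1
1 ≤ 1 < 2, so take 1; remainder 0
5907 = 4181 + 1597 + 89 + 34 + 5 + 1, which has 6 terms.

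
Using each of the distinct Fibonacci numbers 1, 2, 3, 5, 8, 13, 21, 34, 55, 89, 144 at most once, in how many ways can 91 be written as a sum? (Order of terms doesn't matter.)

4

Starting from the Zeckendorf form and repeatedly splitting a term F_k into F_{k−1} + F_{k−2} (when neither is already used) reaches every representation.
91 = 89+2 = 55+34+2 = 55+21+13+2 = … (1 more), for 4 in all.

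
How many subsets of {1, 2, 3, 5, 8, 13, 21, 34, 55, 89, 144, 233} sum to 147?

9

147 = 144+3 = 144+2+1 = 89+55+3 = 89+55+2+1 = 89+34+21+3 = … (4 more), for 9 in all.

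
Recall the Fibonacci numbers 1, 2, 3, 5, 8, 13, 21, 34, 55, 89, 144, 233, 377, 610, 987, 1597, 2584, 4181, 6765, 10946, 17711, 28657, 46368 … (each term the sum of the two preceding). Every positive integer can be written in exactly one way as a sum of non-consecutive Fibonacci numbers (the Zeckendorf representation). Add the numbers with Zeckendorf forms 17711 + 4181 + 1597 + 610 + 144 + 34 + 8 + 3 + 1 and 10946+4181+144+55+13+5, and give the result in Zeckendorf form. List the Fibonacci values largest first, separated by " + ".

28657 + 10946 + 21 + 8 + 1

The two numbers are 24289 and 15344, so their sum is 39633.
Greedy algorithm:
largest Fibonacci ≤ 39633 is 28657; 39633 − 28657 = 10976
largest Fibonacci ≤ 10976 is 10946; 10976 − 10946 = 30
largest Fibonacci ≤ 30 is 21; 30 − 21 = 9
largest Fibonacci ≤ 9 is 8; 9 − 8 = 1
largest Fibonacci ≤ 1 is 1; 1 − 1 = 0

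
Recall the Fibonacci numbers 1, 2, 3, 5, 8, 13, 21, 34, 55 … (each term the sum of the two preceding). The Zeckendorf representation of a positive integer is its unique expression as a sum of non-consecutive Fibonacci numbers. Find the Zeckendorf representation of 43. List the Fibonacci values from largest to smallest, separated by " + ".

Repeatedly subtract the largest Fibonacci number that fits:
subtract 34 from 43: 9 remains
subtract 8 from 9: 1 remains
subtract 1 from 1: 0 remains
So 43 = 34 + 8 + 1, with no two terms consecutive in the sequence.

34 + 8 + 1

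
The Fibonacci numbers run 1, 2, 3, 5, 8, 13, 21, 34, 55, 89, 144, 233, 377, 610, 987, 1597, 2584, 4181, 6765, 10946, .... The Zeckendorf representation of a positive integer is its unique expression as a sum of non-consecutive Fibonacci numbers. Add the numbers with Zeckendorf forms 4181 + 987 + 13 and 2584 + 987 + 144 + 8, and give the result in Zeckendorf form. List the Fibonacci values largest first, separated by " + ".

The two numbers are 5181 and 3723, so their sum is 8904.
Greedy algorithm:
take 6765 (≤ 8904); 8904 − 6765 = 2139
take 1597 (≤ 2139); 2139 − 1597 = 542
take 377 (≤ 542); 542 − 377 = 165
take 144 (≤ 165); 165 − 144 = 21
take 21 (≤ 21); 21 − 21 = 0

6765 + 1597 + 377 + 144 + 21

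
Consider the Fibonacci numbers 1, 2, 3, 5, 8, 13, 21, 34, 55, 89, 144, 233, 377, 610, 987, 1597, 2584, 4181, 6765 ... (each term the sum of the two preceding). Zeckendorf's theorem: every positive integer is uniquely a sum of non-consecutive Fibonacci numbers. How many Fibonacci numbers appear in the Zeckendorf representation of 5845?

largest Fibonacci ≤ 5845 is 4181; 5845 − 4181 = 1664
largest Fibonacci ≤ 1664 is 1597; 1664 − 1597 = 67
largest Fibonacci ≤ 67 is 55; 67 − 55 = 12
largest Fibonacci ≤ 12 is 8; 12 − 8 = 4
largest Fibonacci ≤ 4 is 3; 4 − 3 = 1
largest Fibonacci ≤ 1 is 1; 1 − 1 = 0
5845 = 4181 + 1597 + 55 + 8 + 3 + 1, which has 6 terms.

6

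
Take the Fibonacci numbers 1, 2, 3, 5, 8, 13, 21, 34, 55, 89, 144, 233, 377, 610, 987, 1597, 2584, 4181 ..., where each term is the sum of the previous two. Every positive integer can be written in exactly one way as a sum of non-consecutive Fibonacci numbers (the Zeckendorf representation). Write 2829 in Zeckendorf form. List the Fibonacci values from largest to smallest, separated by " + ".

2584 + 233 + 8 + 3 + 1

Greedily peel off the largest Fibonacci term at each step:
largest Fibonacci ≤ 2829 is 2584; 2829 − 2584 = 245
largest Fibonacci ≤ 245 is 233; 245 − 233 = 12
largest Fibonacci ≤ 12 is 8; 12 − 8 = 4
largest Fibonacci ≤ 4 is 3; 4 − 3 = 1
largest Fibonacci ≤ 1 is 1; 1 − 1 = 0
So 2829 = 2584 + 233 + 8 + 3 + 1, with no two terms consecutive in the sequence.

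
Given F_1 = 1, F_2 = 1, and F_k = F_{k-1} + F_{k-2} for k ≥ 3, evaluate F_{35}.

Iterating the recurrence up to F_{30} = 832040 and F_{29} = 514229:
F_{31} = F_{30} + F_{29} = 832040 + 514229 = 1346269
F_{32} = F_{31} + F_{30} = 1346269 + 832040 = 2178309
F_{33} = F_{32} + F_{31} = 2178309 + 1346269 = 3524578
F_{34} = F_{33} + F_{32} = 3524578 + 2178309 = 5702887
F_{35} = F_{34} + F_{33} = 5702887 + 3524578 = 9227465

9227465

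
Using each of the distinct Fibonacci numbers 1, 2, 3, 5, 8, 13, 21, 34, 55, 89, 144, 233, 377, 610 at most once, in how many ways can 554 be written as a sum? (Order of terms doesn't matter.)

554 = 377+144+21+8+3+1 = 377+89+55+21+8+3+1 = 233+144+89+55+21+8+3+1 — 3 representations.

3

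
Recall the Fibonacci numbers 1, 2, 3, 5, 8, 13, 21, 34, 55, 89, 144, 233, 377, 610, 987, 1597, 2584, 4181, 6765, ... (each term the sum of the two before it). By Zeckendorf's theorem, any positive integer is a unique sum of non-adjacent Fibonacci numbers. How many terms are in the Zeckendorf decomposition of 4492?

5

take 4181 (≤ 4492); 4492 − 4181 = 311
take 233 (≤ 311); 311 − 233 = 78
take 55 (≤ 78); 78 − 55 = 23
take 21 (≤ 23); 23 − 21 = 2
take 2 (≤ 2); 2 − 2 = 0
4492 = 4181 + 233 + 55 + 21 + 2, which has 5 terms.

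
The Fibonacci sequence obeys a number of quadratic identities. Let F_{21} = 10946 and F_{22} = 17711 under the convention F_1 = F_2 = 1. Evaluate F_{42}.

By the doubling identity F_{2k} = F_k(2F_{k+1} − F_k): F_{42} = 10946·(2·17711 − 10946) = 10946·24476 = 267914296.

267914296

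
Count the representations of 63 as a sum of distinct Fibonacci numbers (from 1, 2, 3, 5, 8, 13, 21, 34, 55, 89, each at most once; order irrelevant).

8

Starting from the Zeckendorf form and repeatedly splitting a term F_k into F_{k−1} + F_{k−2} (when neither is already used) reaches every representation.
63 = 55+8 = 55+5+3 = 34+21+8 = 55+5+2+1 = 34+21+5+3 = … (3 more), for 8 in all.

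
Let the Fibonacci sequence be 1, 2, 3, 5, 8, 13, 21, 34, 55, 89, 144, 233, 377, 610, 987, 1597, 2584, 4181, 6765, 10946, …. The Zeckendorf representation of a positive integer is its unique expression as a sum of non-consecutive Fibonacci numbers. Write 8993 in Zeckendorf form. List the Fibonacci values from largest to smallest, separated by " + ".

6765 + 1597 + 610 + 21

Repeatedly subtract the largest Fibonacci number that fits:
6765 ≤ 8993 < 10946, so take 6765; remainder 2228
1597 ≤ 2228 < 2584, so take 1597; remainder 631
610 ≤ 631 < 987, so take 610; remainder 21
21 ≤ 21 < 34, so take 21; remainder 0
So 8993 = 6765 + 1597 + 610 + 21, with no two terms consecutive in the sequence.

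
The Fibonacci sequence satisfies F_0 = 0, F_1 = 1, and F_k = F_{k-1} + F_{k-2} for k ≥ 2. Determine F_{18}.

2584

Iterating the recurrence up to F_{12} = 144 and F_{11} = 89:
F_{13} = F_{12} + F_{11} = 144 + 89 = 233
F_{14} = F_{13} + F_{12} = 233 + 144 = 377
F_{15} = F_{14} + F_{13} = 377 + 233 = 610
F_{16} = F_{15} + F_{14} = 610 + 377 = 987
F_{17} = F_{16} + F_{15} = 987 + 610 = 1597
F_{18} = F_{17} + F_{16} = 1597 + 987 = 2584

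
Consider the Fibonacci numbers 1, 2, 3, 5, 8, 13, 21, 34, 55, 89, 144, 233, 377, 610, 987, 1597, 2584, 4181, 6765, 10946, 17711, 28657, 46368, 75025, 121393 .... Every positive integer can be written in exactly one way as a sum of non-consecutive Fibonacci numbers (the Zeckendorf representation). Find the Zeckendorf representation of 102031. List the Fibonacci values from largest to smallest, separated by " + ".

Repeatedly subtract the largest Fibonacci number that fits:
102031: greatest Fibonacci not exceeding it is 75025, leaving 27006
27006: greatest Fibonacci not exceeding it is 17711, leaving 9295
9295: greatest Fibonacci not exceeding it is 6765, leaving 2530
2530: greatest Fibonacci not exceeding it is 1597, leaving 933
933: greatest Fibonacci not exceeding it is 610, leaving 323
323: greatest Fibonacci not exceeding it is 233, leaving 90
90: greatest Fibonacci not exceeding it is 89, leaving 1
1: greatest Fibonacci not exceeding it is 1, leaving 0
So 102031 = 75025 + 17711 + 6765 + 1597 + 610 + 233 + 89 + 1, with no two terms consecutive in the sequence.

75025 + 17711 + 6765 + 1597 + 610 + 233 + 89 + 1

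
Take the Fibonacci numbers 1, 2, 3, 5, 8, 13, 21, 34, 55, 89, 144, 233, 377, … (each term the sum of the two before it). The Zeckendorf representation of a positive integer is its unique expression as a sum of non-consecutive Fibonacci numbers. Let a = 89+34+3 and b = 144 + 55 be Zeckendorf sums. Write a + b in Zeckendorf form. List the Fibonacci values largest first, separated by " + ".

233 + 89 + 3

The two numbers are 126 and 199, so their sum is 325.
Greedy algorithm:
233 ≤ 325 < 377, so take 233; remainder 92
89 ≤ 92 < 144, so take 89; remainder 3
3 ≤ 3 < 5, so take 3; remainder 0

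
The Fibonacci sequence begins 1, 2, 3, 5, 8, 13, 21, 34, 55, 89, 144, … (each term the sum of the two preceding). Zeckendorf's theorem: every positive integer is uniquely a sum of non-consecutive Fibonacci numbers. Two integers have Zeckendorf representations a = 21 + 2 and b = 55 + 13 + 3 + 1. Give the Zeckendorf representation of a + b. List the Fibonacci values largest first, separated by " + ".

89 + 5 + 1

The two numbers are 23 and 72, so their sum is 95.
take 89 (≤ 95); 95 − 89 = 6
take 5 (≤ 6); 6 − 5 = 1
take 1 (≤ 1); 1 − 1 = 0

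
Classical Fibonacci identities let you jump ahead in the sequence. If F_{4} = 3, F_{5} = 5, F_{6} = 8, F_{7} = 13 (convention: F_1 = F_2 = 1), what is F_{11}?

By the addition formula F_{m+n} = F_m F_{n+1} + F_{m−1} F_n with m=5, n=6: F_{11} = 5·13 + 3·8 = 65 + 24 = 89.

89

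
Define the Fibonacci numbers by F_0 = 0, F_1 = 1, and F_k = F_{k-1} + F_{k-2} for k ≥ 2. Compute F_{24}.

Iterating the recurrence up to F_{16} = 987 and F_{15} = 610:
F_{17} = F_{16} + F_{15} = 987 + 610 = 1597
F_{18} = F_{17} + F_{16} = 1597 + 987 = 2584
F_{19} = F_{18} + F_{17} = 2584 + 1597 = 4181
F_{20} = F_{19} + F_{18} = 4181 + 2584 = 6765
F_{21} = F_{20} + F_{19} = 6765 + 4181 = 10946
F_{22} = F_{21} + F_{20} = 10946 + 6765 = 17711
F_{23} = F_{22} + F_{21} = 17711 + 10946 = 28657
F_{24} = F_{23} + F_{22} = 28657 + 17711 = 46368

46368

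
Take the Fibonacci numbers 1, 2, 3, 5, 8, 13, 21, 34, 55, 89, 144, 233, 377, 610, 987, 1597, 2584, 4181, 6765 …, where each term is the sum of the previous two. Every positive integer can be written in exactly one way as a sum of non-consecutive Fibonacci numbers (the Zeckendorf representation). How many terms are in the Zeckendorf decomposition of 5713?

5713 − 4181 = 1532
1532 − 987 = 545
545 − 377 = 168
168 − 144 = 24
24 − 21 = 3
3 − 3 = 0
5713 = 4181 + 987 + 377 + 144 + 21 + 3, which has 6 terms.

6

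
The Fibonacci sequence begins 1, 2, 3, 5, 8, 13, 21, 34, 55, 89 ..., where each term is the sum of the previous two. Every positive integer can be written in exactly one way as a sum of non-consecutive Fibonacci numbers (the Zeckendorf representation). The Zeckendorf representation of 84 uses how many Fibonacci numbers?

Greedy algorithm:
84 − 55 = 29
29 − 21 = 8
8 − 8 = 0
84 = 55 + 21 + 8, which has 3 terms.

3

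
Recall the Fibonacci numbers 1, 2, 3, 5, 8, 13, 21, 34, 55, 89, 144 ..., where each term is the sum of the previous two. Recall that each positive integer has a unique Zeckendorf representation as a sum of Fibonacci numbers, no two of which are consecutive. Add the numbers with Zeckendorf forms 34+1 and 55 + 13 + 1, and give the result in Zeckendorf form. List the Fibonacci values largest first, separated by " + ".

The two numbers are 35 and 69, so their sum is 104.
take 89 (≤ 104); 104 − 89 = 15
take 13 (≤ 15); 15 − 13 = 2
take 2 (≤ 2); 2 − 2 = 0

89 + 13 + 2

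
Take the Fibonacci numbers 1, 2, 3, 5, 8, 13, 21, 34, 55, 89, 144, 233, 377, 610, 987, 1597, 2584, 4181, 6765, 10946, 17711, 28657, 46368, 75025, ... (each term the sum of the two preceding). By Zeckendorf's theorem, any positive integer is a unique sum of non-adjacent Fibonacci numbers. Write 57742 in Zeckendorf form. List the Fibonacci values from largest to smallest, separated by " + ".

46368 ≤ 57742 < 75025, so take 46368; remainder 11374
10946 ≤ 11374 < 17711, so take 10946; remainder 428
377 ≤ 428 < 610, so take 377; remainder 51
34 ≤ 51 < 55, so take 34; remainder 17
13 ≤ 17 < 21, so take 13; remainder 4
3 ≤ 4 < 5, so take 3; remainder 1
1 ≤ 1 < 2, so take 1; remainder 0
So 57742 = 46368 + 10946 + 377 + 34 + 13 + 3 + 1, with no two terms consecutive in the sequence.

46368 + 10946 + 377 + 34 + 13 + 3 + 1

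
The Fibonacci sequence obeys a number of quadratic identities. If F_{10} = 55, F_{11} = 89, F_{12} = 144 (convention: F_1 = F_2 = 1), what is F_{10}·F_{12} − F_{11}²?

55·144 − 89² = 7920 − 7921 = -1. (Cassini's identity: F_{k−1}F_{k+1} − F_k² = (−1)^k.)

-1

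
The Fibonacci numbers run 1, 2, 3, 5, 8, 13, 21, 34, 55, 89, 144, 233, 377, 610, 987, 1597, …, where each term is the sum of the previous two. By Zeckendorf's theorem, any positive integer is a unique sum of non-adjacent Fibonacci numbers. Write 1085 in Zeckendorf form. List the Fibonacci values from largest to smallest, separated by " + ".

987 + 89 + 8 + 1

1085: greatest Fibonacci not exceeding it is 987, leaving 98
98: greatest Fibonacci not exceeding it is 89, leaving 9
9: greatest Fibonacci not exceeding it is 8, leaving 1
1: greatest Fibonacci not exceeding it is 1, leaving 0
So 1085 = 987 + 89 + 8 + 1, with no two terms consecutive in the sequence.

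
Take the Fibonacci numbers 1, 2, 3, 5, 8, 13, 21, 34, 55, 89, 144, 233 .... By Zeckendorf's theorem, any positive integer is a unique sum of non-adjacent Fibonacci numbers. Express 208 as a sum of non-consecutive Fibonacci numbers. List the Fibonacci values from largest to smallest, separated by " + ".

take 144 (≤ 208); 208 − 144 = 64
take 55 (≤ 64); 64 − 55 = 9
take 8 (≤ 9); 9 − 8 = 1
take 1 (≤ 1); 1 − 1 = 0
So 208 = 144 + 55 + 8 + 1, with no two terms consecutive in the sequence.

144 + 55 + 8 + 1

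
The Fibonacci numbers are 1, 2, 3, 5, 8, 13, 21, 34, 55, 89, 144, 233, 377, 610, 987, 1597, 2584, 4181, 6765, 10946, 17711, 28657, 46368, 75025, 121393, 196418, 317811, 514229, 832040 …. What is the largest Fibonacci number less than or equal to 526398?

514229

514229 ≤ 526398 < 832040, so the largest Fibonacci number not exceeding 526398 is 514229.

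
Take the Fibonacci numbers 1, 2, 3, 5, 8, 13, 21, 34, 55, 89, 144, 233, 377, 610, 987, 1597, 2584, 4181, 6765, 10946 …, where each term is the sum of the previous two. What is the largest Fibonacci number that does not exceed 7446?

6765

6765 ≤ 7446 < 10946, so the largest Fibonacci number not exceeding 7446 is 6765.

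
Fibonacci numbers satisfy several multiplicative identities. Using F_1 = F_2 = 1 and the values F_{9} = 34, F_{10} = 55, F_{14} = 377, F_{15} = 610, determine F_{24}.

By the addition formula F_{m+n} = F_m F_{n+1} + F_{m−1} F_n with m=10, n=14: F_{24} = 55·610 + 34·377 = 33550 + 12818 = 46368.

46368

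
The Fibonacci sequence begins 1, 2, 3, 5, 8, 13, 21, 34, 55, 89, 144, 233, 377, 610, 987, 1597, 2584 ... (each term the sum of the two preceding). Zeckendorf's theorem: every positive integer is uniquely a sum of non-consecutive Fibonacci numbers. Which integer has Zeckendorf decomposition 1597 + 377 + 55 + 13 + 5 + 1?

2048

1597 + 377 + 55 + 13 + 5 + 1 = 2048.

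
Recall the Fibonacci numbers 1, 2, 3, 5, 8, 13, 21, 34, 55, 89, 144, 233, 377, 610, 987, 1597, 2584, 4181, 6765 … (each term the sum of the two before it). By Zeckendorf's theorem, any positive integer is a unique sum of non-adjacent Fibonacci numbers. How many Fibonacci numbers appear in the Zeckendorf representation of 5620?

7

5620: greatest Fibonacci not exceeding it is 4181, leaving 1439
1439: greatest Fibonacci not exceeding it is 987, leaving 452
452: greatest Fibonacci not exceeding it is 377, leaving 75
75: greatest Fibonacci not exceeding it is 55, leaving 20
20: greatest Fibonacci not exceeding it is 13, leaving 7
7: greatest Fibonacci not exceeding it is 5, leaving 2
2: greatest Fibonacci not exceeding it is 2, leaving 0
5620 = 4181 + 987 + 377 + 55 + 13 + 5 + 2, which has 7 terms.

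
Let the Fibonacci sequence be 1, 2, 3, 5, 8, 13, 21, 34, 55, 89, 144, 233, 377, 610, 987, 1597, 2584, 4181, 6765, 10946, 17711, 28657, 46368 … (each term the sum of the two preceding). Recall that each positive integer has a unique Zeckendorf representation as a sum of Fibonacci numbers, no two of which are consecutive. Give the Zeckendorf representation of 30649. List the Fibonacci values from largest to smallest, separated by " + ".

28657 + 1597 + 377 + 13 + 5

Greedily peel off the largest Fibonacci term at each step:
30649: greatest Fibonacci not exceeding it is 28657, leaving 1992
1992: greatest Fibonacci not exceeding it is 1597, leaving 395
395: greatest Fibonacci not exceeding it is 377, leaving 18
18: greatest Fibonacci not exceeding it is 13, leaving 5
5: greatest Fibonacci not exceeding it is 5, leaving 0
So 30649 = 28657 + 1597 + 377 + 13 + 5, with no two terms consecutive in the sequence.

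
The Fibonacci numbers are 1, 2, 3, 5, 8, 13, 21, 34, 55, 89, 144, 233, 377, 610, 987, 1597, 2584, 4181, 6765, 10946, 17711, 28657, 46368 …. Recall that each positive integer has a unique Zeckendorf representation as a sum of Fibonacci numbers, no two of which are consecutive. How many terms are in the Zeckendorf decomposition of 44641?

44641: greatest Fibonacci not exceeding it is 28657, leaving 15984
15984: greatest Fibonacci not exceeding it is 10946, leaving 5038
5038: greatest Fibonacci not exceeding it is 4181, leaving 857
857: greatest Fibonacci not exceeding it is 610, leaving 247
247: greatest Fibonacci not exceeding it is 233, leaving 14
14: greatest Fibonacci not exceeding it is 13, leaving 1
1: greatest Fibonacci not exceeding it is 1, leaving 0
44641 = 28657 + 10946 + 4181 + 610 + 233 + 13 + 1, which has 7 terms.

7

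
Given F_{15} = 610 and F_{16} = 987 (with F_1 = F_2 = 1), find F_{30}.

By the doubling identity F_{2k} = F_k(2F_{k+1} − F_k): F_{30} = 610·(2·987 − 610) = 610·1364 = 832040.

832040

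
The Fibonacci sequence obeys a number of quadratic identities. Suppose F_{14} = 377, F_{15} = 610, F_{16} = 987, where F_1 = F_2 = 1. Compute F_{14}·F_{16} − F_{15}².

377·987 − 610² = 372099 − 372100 = -1. (Cassini's identity: F_{k−1}F_{k+1} − F_k² = (−1)^k.)

-1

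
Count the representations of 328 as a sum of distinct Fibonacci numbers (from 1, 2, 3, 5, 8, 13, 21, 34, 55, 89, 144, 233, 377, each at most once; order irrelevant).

12

328 = 233+89+5+1 = 233+89+3+2+1 = 233+55+34+5+1 = … (9 more), for 12 in all.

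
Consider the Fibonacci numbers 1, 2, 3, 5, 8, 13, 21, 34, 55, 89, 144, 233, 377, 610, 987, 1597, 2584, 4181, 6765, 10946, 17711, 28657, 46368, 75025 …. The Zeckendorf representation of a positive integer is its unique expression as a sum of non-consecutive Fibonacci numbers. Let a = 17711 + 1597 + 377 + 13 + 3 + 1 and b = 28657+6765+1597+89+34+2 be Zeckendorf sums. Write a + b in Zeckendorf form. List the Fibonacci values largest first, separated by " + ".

The two numbers are 19702 and 37144, so their sum is 56846.
Greedy algorithm:
56846: greatest Fibonacci not exceeding it is 46368, leaving 10478
10478: greatest Fibonacci not exceeding it is 6765, leaving 3713
3713: greatest Fibonacci not exceeding it is 2584, leaving 1129
1129: greatest Fibonacci not exceeding it is 987, leaving 142
142: greatest Fibonacci not exceeding it is 89, leaving 53
53: greatest Fibonacci not exceeding it is 34, leaving 19
19: greatest Fibonacci not exceeding it is 13, leaving 6
6: greatest Fibonacci not exceeding it is 5, leaving 1
1: greatest Fibonacci not exceeding it is 1, leaving 0

46368 + 6765 + 2584 + 987 + 89 + 34 + 13 + 5 + 1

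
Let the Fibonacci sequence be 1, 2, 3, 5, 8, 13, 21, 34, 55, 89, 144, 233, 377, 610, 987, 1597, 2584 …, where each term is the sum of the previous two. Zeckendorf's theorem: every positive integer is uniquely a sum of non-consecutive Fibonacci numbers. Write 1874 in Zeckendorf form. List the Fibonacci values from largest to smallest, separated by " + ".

1597 + 233 + 34 + 8 + 2

Repeatedly subtract the largest Fibonacci number that fits:
take 1597 (≤ 1874); 1874 − 1597 = 277
take 233 (≤ 277); 277 − 233 = 44
take 34 (≤ 44); 44 − 34 = 10
take 8 (≤ 10); 10 − 8 = 2
take 2 (≤ 2); 2 − 2 = 0
So 1874 = 1597 + 233 + 34 + 8 + 2, with no two terms consecutive in the sequence.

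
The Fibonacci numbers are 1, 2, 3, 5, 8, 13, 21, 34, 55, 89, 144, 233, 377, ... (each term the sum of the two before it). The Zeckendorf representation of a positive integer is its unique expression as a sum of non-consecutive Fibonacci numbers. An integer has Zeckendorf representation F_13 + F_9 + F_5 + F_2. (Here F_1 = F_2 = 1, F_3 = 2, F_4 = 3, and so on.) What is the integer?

273

F_13 + F_9 + F_5 + F_2 = 233 + 34 + 5 + 1 = 273.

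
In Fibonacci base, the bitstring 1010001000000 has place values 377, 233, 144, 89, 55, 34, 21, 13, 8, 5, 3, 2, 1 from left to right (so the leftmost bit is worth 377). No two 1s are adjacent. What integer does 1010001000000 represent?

Summing the place values of the 1 bits: 377 + 144 + 21 = 542.

542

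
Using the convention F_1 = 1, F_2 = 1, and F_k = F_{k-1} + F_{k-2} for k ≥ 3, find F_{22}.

Iterating the recurrence up to F_{17} = 1597 and F_{16} = 987:
F_{18} = F_{17} + F_{16} = 1597 + 987 = 2584
F_{19} = F_{18} + F_{17} = 2584 + 1597 = 4181
F_{20} = F_{19} + F_{18} = 4181 + 2584 = 6765
F_{21} = F_{20} + F_{19} = 6765 + 4181 = 10946
F_{22} = F_{21} + F_{20} = 10946 + 6765 = 17711

17711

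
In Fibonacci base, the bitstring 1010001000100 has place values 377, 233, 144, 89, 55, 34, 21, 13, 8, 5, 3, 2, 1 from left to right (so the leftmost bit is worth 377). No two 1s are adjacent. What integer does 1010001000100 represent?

Summing the place values of the 1 bits: 377 + 144 + 21 + 3 = 545.

545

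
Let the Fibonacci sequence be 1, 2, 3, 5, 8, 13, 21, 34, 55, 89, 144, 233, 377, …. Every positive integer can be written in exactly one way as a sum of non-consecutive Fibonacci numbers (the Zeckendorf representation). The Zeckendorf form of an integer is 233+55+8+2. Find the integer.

298

233+55+8+2 = 298.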